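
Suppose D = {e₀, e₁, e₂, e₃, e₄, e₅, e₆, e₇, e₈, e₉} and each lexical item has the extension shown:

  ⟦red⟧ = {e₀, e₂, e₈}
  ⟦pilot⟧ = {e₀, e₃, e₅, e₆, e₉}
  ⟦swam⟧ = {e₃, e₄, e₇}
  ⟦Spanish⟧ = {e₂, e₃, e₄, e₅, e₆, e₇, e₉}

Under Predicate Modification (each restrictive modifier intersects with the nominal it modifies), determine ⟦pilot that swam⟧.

⟦that swam⟧ = ⟦swam⟧ = {e₃, e₄, e₇}
⟦pilot⟧ = {e₀, e₃, e₅, e₆, e₉}
… ∩ ⟦that swam⟧ = {e₀, e₃, e₅, e₆, e₉} ∩ {e₃, e₄, e₇} = {e₃}
So ⟦pilot that swam⟧ = {e₃}.

{e₃}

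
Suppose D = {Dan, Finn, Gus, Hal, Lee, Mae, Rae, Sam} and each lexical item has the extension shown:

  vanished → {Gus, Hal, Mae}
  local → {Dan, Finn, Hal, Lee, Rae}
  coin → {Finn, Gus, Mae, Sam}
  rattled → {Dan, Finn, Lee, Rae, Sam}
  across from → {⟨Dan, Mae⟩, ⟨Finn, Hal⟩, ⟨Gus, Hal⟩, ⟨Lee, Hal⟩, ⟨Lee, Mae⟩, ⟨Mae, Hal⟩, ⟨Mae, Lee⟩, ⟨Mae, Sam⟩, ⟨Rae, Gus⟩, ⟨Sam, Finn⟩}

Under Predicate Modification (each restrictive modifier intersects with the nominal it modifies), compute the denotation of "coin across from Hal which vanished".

⟦across from Hal⟧ = {x : ⟨x, Hal⟩ ∈ ⟦across from⟧} = {Finn, Gus, Lee, Mae}
⟦which vanished⟧ = ⟦vanished⟧ = {Gus, Hal, Mae}
⟦coin⟧ = {Finn, Gus, Mae, Sam}
… ∩ ⟦across from Hal⟧ = {Finn, Gus, Mae, Sam} ∩ {Finn, Gus, Lee, Mae} = {Finn, Gus, Mae}
… ∩ ⟦which vanished⟧ = {Finn, Gus, Mae} ∩ {Gus, Hal, Mae} = {Gus, Mae}
So ⟦coin across from Hal which vanished⟧ = {Gus, Mae}.

{Gus, Mae}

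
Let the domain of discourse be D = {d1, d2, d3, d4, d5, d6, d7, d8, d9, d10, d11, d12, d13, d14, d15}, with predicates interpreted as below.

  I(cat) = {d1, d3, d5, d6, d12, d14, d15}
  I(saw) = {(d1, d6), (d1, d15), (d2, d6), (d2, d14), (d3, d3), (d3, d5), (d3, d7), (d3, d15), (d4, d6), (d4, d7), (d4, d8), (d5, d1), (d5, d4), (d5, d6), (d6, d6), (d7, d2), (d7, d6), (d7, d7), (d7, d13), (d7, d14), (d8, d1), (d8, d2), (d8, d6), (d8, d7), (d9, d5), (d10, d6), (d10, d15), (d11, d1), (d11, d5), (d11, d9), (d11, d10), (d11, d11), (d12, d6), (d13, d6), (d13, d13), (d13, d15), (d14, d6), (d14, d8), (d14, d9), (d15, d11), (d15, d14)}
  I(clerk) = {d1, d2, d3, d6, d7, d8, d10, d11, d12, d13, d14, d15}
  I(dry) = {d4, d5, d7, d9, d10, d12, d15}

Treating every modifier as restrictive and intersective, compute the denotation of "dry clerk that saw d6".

{d7, d10, d12}

⟦that saw d6⟧ = {x : ⟨x, d6⟩ ∈ ⟦saw⟧} = {d1, d2, d4, d5, d6, d7, d8, d10, d12, d13, d14}
⟦clerk⟧ = {d1, d2, d3, d6, d7, d8, d10, d11, d12, d13, d14, d15}
… ∩ ⟦that saw d6⟧ = {d1, d2, d3, d6, d7, d8, d10, d11, d12, d13, d14, d15} ∩ {d1, d2, d4, d5, d6, d7, d8, d10, d12, d13, d14} = {d1, d2, d6, d7, d8, d10, d12, d13, d14}
… ∩ ⟦dry⟧ = {d1, d2, d6, d7, d8, d10, d12, d13, d14} ∩ {d4, d5, d7, d9, d10, d12, d15} = {d7, d10, d12}
So ⟦dry clerk that saw d6⟧ = {d7, d10, d12}.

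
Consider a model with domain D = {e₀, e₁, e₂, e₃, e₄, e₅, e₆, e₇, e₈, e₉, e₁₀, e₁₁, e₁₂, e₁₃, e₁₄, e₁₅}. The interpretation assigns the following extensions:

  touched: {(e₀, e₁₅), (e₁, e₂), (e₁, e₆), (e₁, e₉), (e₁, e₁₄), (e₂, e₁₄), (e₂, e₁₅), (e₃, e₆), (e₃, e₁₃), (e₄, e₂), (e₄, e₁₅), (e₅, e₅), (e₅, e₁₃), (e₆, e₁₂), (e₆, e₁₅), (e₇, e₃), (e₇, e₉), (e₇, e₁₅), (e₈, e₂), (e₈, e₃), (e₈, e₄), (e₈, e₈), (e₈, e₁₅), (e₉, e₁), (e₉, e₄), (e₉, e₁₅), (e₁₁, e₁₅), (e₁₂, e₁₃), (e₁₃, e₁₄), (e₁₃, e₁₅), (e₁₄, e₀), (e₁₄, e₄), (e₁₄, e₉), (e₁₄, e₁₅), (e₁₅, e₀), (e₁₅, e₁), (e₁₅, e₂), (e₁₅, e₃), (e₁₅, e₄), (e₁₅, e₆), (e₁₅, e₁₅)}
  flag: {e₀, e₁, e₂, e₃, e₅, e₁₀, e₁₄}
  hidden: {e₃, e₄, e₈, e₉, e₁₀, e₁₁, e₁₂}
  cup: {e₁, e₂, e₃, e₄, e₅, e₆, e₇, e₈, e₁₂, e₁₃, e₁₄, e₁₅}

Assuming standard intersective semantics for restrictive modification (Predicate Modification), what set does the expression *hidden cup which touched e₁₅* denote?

{e₄, e₈}

⟦which touched e₁₅⟧ = {x : ⟨x, e₁₅⟩ ∈ ⟦touched⟧} = {e₀, e₂, e₄, e₆, e₇, e₈, e₉, e₁₁, e₁₃, e₁₄, e₁₅}
⟦cup⟧ = {e₁, e₂, e₃, e₄, e₅, e₆, e₇, e₈, e₁₂, e₁₃, e₁₄, e₁₅}
… ∩ ⟦which touched e₁₅⟧ = {e₁, e₂, e₃, e₄, e₅, e₆, e₇, e₈, e₁₂, e₁₃, e₁₄, e₁₅} ∩ {e₀, e₂, e₄, e₆, e₇, e₈, e₉, e₁₁, e₁₃, e₁₄, e₁₅} = {e₂, e₄, e₆, e₇, e₈, e₁₃, e₁₄, e₁₅}
… ∩ ⟦hidden⟧ = {e₂, e₄, e₆, e₇, e₈, e₁₃, e₁₄, e₁₅} ∩ {e₃, e₄, e₈, e₉, e₁₀, e₁₁, e₁₂} = {e₄, e₈}
So ⟦hidden cup which touched e₁₅⟧ = {e₄, e₈}.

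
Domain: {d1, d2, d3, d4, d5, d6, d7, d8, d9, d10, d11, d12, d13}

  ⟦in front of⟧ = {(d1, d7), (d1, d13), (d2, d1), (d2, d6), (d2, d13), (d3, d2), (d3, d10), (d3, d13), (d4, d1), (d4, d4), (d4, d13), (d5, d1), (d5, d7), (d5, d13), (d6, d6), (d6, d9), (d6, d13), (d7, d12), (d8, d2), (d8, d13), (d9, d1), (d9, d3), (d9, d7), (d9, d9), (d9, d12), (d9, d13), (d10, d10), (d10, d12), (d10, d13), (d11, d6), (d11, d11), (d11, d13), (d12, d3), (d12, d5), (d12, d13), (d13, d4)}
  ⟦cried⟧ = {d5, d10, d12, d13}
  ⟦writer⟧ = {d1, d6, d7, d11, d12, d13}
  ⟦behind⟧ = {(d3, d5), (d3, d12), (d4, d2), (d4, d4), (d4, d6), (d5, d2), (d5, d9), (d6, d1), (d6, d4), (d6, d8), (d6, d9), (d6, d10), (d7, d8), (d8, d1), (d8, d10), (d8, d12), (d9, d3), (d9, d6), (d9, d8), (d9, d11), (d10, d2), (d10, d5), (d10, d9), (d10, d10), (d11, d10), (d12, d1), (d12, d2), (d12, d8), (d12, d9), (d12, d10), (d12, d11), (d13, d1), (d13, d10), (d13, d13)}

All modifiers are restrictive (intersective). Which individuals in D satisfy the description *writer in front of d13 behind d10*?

{d6, d11, d12}

⟦in front of d13⟧ = {x : ⟨x, d13⟩ ∈ ⟦in front of⟧} = {d1, d2, d3, d4, d5, d6, d8, d9, d10, d11, d12}
⟦behind d10⟧ = {x : ⟨x, d10⟩ ∈ ⟦behind⟧} = {d6, d8, d10, d11, d12, d13}
⟦writer⟧ = {d1, d6, d7, d11, d12, d13}
… ∩ ⟦in front of d13⟧ = {d1, d6, d7, d11, d12, d13} ∩ {d1, d2, d3, d4, d5, d6, d8, d9, d10, d11, d12} = {d1, d6, d11, d12}
… ∩ ⟦behind d10⟧ = {d1, d6, d11, d12} ∩ {d6, d8, d10, d11, d12, d13} = {d6, d11, d12}
So ⟦writer in front of d13 behind d10⟧ = {d6, d11, d12}.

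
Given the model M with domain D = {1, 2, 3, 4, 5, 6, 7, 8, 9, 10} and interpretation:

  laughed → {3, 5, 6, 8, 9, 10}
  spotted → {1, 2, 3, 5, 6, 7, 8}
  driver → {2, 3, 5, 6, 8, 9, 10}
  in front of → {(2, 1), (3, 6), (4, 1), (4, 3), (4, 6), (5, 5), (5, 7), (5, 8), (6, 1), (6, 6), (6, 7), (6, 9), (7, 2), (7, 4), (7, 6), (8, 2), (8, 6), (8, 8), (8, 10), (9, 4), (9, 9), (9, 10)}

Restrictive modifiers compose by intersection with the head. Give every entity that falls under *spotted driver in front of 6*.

⟦in front of 6⟧ = {x : ⟨x, 6⟩ ∈ ⟦in front of⟧} = {3, 4, 6, 7, 8}
⟦driver⟧ = {2, 3, 5, 6, 8, 9, 10}
… ∩ ⟦in front of 6⟧ = {2, 3, 5, 6, 8, 9, 10} ∩ {3, 4, 6, 7, 8} = {3, 6, 8}
… ∩ ⟦spotted⟧ = {3, 6, 8} ∩ {1, 2, 3, 5, 6, 7, 8} = {3, 6, 8}
So ⟦spotted driver in front of 6⟧ = {3, 6, 8}.

{3, 6, 8}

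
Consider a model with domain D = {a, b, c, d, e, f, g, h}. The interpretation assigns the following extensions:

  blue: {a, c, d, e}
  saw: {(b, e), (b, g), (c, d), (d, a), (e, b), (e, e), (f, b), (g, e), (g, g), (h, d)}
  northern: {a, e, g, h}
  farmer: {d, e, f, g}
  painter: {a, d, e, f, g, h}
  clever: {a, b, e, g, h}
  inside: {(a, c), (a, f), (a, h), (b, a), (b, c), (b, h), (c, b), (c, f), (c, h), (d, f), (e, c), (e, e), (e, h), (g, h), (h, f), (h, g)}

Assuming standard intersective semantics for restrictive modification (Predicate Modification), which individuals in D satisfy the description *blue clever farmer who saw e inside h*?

{e}

⟦who saw e⟧ = {x : ⟨x, e⟩ ∈ ⟦saw⟧} = {b, e, g}
⟦inside h⟧ = {x : ⟨x, h⟩ ∈ ⟦inside⟧} = {a, b, c, e, g}
⟦farmer⟧ = {d, e, f, g}
… ∩ ⟦who saw e⟧ = {d, e, f, g} ∩ {b, e, g} = {e, g}
… ∩ ⟦inside h⟧ = {e, g} ∩ {a, b, c, e, g} = {e, g}
… ∩ ⟦blue⟧ = {e, g} ∩ {a, c, d, e} = {e}
… ∩ ⟦clever⟧ = {e} ∩ {a, b, e, g, h} = {e}
So ⟦blue clever farmer who saw e inside h⟧ = {e}.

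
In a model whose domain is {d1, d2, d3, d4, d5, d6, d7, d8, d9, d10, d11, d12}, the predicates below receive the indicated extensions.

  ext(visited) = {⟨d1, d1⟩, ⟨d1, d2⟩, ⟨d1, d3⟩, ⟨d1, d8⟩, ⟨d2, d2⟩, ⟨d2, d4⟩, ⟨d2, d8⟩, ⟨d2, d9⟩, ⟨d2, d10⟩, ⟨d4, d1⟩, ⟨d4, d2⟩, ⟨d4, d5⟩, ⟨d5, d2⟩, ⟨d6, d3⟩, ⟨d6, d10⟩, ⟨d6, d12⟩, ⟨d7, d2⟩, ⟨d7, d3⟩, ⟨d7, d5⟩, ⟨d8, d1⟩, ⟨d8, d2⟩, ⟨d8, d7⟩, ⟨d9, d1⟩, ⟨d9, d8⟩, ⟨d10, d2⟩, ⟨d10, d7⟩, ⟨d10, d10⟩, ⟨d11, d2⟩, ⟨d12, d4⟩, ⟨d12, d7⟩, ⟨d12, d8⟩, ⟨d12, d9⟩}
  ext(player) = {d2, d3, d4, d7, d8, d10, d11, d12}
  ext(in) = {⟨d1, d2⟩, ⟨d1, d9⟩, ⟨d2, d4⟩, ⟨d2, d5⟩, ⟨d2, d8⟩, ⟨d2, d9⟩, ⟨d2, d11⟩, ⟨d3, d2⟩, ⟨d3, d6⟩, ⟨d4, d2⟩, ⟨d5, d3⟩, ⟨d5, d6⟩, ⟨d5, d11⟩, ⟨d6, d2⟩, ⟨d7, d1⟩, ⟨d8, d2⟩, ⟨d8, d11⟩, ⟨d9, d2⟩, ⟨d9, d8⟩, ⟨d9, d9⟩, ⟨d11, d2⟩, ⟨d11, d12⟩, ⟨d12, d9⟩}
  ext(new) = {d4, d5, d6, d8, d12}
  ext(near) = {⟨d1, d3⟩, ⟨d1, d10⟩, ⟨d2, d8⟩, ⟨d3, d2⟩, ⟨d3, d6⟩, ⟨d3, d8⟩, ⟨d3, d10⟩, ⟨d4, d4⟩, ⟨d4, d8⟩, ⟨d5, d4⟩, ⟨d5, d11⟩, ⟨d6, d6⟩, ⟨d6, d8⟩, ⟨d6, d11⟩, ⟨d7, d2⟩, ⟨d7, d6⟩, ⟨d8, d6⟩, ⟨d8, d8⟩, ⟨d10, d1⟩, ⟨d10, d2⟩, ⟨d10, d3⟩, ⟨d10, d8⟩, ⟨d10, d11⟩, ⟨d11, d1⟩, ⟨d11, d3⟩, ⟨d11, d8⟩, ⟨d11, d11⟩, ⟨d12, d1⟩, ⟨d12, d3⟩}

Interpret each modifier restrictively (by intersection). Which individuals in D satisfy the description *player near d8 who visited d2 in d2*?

⟦near d8⟧ = {x : ⟨x, d8⟩ ∈ ⟦near⟧} = {d2, d3, d4, d6, d8, d10, d11}
⟦who visited d2⟧ = {x : ⟨x, d2⟩ ∈ ⟦visited⟧} = {d1, d2, d4, d5, d7, d8, d10, d11}
⟦in d2⟧ = {x : ⟨x, d2⟩ ∈ ⟦in⟧} = {d1, d3, d4, d6, d8, d9, d11}
⟦player⟧ = {d2, d3, d4, d7, d8, d10, d11, d12}
… ∩ ⟦near d8⟧ = {d2, d3, d4, d7, d8, d10, d11, d12} ∩ {d2, d3, d4, d6, d8, d10, d11} = {d2, d3, d4, d8, d10, d11}
… ∩ ⟦who visited d2⟧ = {d2, d3, d4, d8, d10, d11} ∩ {d1, d2, d4, d5, d7, d8, d10, d11} = {d2, d4, d8, d10, d11}
… ∩ ⟦in d2⟧ = {d2, d4, d8, d10, d11} ∩ {d1, d3, d4, d6, d8, d9, d11} = {d4, d8, d11}
So ⟦player near d8 who visited d2 in d2⟧ = {d4, d8, d11}.

{d4, d8, d11}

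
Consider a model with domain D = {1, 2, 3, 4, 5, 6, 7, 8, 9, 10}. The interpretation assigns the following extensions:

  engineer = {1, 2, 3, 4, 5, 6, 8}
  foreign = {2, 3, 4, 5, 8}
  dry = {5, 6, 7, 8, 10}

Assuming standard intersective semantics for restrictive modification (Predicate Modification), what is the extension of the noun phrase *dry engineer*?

{5, 6, 8}

⟦engineer⟧ = {1, 2, 3, 4, 5, 6, 8}
… ∩ ⟦dry⟧ = {1, 2, 3, 4, 5, 6, 8} ∩ {5, 6, 7, 8, 10} = {5, 6, 8}
So ⟦dry engineer⟧ = {5, 6, 8}.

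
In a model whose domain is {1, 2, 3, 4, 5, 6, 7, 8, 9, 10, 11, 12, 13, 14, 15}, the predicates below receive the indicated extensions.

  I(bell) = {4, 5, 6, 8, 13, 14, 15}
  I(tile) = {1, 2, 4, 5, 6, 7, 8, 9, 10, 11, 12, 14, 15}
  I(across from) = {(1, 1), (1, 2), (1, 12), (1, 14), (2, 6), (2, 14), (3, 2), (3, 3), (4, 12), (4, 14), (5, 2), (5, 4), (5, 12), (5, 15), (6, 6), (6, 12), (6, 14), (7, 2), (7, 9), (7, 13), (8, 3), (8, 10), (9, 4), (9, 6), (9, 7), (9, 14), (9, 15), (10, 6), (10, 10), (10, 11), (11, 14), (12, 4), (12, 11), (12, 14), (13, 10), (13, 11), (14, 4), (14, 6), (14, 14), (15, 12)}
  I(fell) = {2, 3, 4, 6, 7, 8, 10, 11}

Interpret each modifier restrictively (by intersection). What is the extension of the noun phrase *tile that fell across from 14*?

⟦that fell⟧ = ⟦fell⟧ = {2, 3, 4, 6, 7, 8, 10, 11}
⟦across from 14⟧ = {x : ⟨x, 14⟩ ∈ ⟦across from⟧} = {1, 2, 4, 6, 9, 11, 12, 14}
⟦tile⟧ = {1, 2, 4, 5, 6, 7, 8, 9, 10, 11, 12, 14, 15}
… ∩ ⟦that fell⟧ = {1, 2, 4, 5, 6, 7, 8, 9, 10, 11, 12, 14, 15} ∩ {2, 3, 4, 6, 7, 8, 10, 11} = {2, 4, 6, 7, 8, 10, 11}
… ∩ ⟦across from 14⟧ = {2, 4, 6, 7, 8, 10, 11} ∩ {1, 2, 4, 6, 9, 11, 12, 14} = {2, 4, 6, 11}
So ⟦tile that fell across from 14⟧ = {2, 4, 6, 11}.

{2, 4, 6, 11}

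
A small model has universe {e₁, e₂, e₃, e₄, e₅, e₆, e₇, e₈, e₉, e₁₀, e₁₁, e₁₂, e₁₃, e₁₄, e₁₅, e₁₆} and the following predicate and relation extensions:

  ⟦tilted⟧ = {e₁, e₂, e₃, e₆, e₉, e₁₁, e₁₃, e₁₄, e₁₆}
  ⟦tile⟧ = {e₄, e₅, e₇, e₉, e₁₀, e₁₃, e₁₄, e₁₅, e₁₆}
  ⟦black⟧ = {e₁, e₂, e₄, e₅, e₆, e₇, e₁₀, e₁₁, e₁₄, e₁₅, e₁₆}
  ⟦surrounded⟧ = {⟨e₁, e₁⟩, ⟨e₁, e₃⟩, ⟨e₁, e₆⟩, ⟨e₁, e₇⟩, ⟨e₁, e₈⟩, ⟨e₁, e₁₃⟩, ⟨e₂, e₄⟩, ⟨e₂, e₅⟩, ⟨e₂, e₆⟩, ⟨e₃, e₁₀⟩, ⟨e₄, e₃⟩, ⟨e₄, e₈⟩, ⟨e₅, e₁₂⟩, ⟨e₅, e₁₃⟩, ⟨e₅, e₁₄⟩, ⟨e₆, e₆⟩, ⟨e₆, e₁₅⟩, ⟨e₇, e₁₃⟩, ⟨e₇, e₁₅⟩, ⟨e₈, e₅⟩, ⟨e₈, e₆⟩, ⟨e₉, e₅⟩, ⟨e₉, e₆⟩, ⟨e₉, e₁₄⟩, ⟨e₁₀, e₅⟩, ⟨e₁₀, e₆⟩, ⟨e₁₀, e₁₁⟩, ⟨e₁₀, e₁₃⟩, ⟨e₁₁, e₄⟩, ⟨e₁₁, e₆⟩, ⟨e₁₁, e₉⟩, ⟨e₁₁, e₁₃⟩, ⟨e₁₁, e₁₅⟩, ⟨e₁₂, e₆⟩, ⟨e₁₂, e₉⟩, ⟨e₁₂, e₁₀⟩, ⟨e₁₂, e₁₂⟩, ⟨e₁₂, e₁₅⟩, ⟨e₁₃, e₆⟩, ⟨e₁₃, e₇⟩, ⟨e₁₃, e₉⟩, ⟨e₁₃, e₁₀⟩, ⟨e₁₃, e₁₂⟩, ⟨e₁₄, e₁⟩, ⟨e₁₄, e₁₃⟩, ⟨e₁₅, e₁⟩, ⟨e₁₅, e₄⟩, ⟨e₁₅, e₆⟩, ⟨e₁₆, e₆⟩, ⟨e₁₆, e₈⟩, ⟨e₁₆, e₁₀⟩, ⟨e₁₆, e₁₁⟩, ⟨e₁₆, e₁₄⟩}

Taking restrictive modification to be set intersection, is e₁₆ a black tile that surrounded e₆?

⟦that surrounded e₆⟧ = {x : ⟨x, e₆⟩ ∈ ⟦surrounded⟧} = {e₁, e₂, e₆, e₈, e₉, e₁₀, e₁₁, e₁₂, e₁₃, e₁₅, e₁₆}
⟦tile⟧ = {e₄, e₅, e₇, e₉, e₁₀, e₁₃, e₁₄, e₁₅, e₁₆}
… ∩ ⟦that surrounded e₆⟧ = {e₄, e₅, e₇, e₉, e₁₀, e₁₃, e₁₄, e₁₅, e₁₆} ∩ {e₁, e₂, e₆, e₈, e₉, e₁₀, e₁₁, e₁₂, e₁₃, e₁₅, e₁₆} = {e₉, e₁₀, e₁₃, e₁₅, e₁₆}
… ∩ ⟦black⟧ = {e₉, e₁₀, e₁₃, e₁₅, e₁₆} ∩ {e₁, e₂, e₄, e₅, e₆, e₇, e₁₀, e₁₁, e₁₄, e₁₅, e₁₆} = {e₁₀, e₁₅, e₁₆}
⟦black tile that surrounded e₆⟧ = {e₁₀, e₁₅, e₁₆}; e₁₆ ∈ this set.

yes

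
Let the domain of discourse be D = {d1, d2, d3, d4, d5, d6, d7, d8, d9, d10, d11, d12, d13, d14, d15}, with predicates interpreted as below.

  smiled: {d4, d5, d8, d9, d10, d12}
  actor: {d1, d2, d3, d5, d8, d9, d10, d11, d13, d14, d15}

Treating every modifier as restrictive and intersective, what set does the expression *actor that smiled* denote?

⟦that smiled⟧ = ⟦smiled⟧ = {d4, d5, d8, d9, d10, d12}
⟦actor⟧ = {d1, d2, d3, d5, d8, d9, d10, d11, d13, d14, d15}
… ∩ ⟦that smiled⟧ = {d1, d2, d3, d5, d8, d9, d10, d11, d13, d14, d15} ∩ {d4, d5, d8, d9, d10, d12} = {d5, d8, d9, d10}
So ⟦actor that smiled⟧ = {d5, d8, d9, d10}.

{d5, d8, d9, d10}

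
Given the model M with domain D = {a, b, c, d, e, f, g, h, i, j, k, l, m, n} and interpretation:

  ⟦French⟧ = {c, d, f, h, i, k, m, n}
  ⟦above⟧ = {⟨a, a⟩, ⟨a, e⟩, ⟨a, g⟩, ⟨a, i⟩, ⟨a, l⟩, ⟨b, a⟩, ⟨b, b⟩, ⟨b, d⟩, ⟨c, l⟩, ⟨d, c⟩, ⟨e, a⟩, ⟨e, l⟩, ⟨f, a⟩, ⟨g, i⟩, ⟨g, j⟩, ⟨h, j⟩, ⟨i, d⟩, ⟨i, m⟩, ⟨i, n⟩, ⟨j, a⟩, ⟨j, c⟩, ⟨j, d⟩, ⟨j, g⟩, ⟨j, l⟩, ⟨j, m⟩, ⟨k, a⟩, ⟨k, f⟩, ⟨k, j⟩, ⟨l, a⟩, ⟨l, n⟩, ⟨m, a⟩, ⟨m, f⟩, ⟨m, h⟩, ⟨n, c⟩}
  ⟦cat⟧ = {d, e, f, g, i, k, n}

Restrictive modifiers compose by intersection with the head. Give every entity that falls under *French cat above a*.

⟦above a⟧ = {x : ⟨x, a⟩ ∈ ⟦above⟧} = {a, b, e, f, j, k, l, m}
⟦cat⟧ = {d, e, f, g, i, k, n}
… ∩ ⟦above a⟧ = {d, e, f, g, i, k, n} ∩ {a, b, e, f, j, k, l, m} = {e, f, k}
… ∩ ⟦French⟧ = {e, f, k} ∩ {c, d, f, h, i, k, m, n} = {f, k}
So ⟦French cat above a⟧ = {f, k}.

{f, k}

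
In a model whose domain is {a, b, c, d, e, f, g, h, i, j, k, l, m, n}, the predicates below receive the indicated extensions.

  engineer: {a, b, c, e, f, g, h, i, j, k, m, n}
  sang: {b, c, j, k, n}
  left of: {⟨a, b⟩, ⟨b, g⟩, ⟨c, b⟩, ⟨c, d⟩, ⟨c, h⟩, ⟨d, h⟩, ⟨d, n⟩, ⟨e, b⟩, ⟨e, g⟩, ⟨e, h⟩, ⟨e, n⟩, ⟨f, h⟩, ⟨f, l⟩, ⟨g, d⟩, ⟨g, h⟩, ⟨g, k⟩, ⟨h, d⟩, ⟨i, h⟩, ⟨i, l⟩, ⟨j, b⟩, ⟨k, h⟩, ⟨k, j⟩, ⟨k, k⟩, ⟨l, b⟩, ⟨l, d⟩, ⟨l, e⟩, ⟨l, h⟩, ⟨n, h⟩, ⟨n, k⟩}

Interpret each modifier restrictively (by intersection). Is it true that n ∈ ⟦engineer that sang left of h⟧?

yes

⟦that sang⟧ = ⟦sang⟧ = {b, c, j, k, n}
⟦left of h⟧ = {x : ⟨x, h⟩ ∈ ⟦left of⟧} = {c, d, e, f, g, i, k, l, n}
⟦engineer⟧ = {a, b, c, e, f, g, h, i, j, k, m, n}
… ∩ ⟦that sang⟧ = {a, b, c, e, f, g, h, i, j, k, m, n} ∩ {b, c, j, k, n} = {b, c, j, k, n}
… ∩ ⟦left of h⟧ = {b, c, j, k, n} ∩ {c, d, e, f, g, i, k, l, n} = {c, k, n}
⟦engineer that sang left of h⟧ = {c, k, n}; n ∈ this set.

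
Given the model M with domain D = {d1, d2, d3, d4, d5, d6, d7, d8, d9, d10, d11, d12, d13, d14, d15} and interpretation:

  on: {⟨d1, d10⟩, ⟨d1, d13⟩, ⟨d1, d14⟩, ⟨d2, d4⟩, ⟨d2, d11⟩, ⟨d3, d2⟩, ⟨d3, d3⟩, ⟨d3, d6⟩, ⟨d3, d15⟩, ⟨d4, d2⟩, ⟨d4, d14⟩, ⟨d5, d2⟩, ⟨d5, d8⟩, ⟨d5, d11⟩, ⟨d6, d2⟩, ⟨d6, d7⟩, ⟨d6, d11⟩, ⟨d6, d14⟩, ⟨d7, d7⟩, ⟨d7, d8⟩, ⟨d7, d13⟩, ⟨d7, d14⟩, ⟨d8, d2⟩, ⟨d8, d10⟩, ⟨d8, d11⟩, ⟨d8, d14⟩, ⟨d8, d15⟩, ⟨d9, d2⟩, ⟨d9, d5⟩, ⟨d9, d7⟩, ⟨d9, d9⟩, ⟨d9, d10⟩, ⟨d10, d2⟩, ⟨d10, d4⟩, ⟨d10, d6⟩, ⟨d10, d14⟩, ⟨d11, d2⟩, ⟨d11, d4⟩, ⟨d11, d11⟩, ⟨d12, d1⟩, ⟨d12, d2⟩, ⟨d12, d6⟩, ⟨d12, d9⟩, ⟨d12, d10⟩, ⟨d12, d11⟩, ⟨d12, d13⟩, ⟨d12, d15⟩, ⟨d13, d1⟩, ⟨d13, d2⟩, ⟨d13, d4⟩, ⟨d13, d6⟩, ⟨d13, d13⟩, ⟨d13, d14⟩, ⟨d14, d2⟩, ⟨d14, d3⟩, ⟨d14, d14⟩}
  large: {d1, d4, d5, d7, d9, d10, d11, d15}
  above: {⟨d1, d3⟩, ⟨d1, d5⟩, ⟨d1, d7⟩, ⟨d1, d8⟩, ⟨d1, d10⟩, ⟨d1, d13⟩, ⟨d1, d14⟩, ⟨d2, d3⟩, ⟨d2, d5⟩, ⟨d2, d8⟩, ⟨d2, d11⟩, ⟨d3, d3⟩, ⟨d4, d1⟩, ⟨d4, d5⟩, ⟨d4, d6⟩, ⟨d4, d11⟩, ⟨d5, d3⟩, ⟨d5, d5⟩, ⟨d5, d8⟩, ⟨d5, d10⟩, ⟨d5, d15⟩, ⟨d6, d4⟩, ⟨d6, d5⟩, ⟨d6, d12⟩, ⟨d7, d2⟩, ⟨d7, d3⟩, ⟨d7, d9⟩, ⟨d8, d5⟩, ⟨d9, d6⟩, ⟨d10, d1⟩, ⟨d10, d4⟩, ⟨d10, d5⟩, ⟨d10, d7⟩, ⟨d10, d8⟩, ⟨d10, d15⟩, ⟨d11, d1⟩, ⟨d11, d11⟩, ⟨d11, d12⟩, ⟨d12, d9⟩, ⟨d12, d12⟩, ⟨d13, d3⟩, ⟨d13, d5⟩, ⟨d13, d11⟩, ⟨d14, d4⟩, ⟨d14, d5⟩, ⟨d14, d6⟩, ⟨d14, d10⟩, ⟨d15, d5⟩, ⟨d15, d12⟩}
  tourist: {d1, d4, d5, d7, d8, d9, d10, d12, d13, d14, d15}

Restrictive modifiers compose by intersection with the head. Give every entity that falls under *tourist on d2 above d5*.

⟦on d2⟧ = {x : ⟨x, d2⟩ ∈ ⟦on⟧} = {d3, d4, d5, d6, d8, d9, d10, d11, d12, d13, d14}
⟦above d5⟧ = {x : ⟨x, d5⟩ ∈ ⟦above⟧} = {d1, d2, d4, d5, d6, d8, d10, d13, d14, d15}
⟦tourist⟧ = {d1, d4, d5, d7, d8, d9, d10, d12, d13, d14, d15}
… ∩ ⟦on d2⟧ = {d1, d4, d5, d7, d8, d9, d10, d12, d13, d14, d15} ∩ {d3, d4, d5, d6, d8, d9, d10, d11, d12, d13, d14} = {d4, d5, d8, d9, d10, d12, d13, d14}
… ∩ ⟦above d5⟧ = {d4, d5, d8, d9, d10, d12, d13, d14} ∩ {d1, d2, d4, d5, d6, d8, d10, d13, d14, d15} = {d4, d5, d8, d10, d13, d14}
So ⟦tourist on d2 above d5⟧ = {d4, d5, d8, d10, d13, d14}.

{d4, d5, d8, d10, d13, d14}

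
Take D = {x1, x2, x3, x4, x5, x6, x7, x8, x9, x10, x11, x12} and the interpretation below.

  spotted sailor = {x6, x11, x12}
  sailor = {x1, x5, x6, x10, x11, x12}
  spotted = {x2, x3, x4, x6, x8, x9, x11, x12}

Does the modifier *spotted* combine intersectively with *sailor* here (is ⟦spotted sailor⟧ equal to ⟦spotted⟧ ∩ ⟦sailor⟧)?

⟦spotted⟧ ∩ ⟦sailor⟧ = {x2, x3, x4, x6, x8, x9, x11, x12} ∩ {x1, x5, x6, x10, x11, x12} = {x6, x11, x12}
Observed ⟦spotted sailor⟧ = {x6, x11, x12}.
These coincide, so the modifier is intersective here.

yes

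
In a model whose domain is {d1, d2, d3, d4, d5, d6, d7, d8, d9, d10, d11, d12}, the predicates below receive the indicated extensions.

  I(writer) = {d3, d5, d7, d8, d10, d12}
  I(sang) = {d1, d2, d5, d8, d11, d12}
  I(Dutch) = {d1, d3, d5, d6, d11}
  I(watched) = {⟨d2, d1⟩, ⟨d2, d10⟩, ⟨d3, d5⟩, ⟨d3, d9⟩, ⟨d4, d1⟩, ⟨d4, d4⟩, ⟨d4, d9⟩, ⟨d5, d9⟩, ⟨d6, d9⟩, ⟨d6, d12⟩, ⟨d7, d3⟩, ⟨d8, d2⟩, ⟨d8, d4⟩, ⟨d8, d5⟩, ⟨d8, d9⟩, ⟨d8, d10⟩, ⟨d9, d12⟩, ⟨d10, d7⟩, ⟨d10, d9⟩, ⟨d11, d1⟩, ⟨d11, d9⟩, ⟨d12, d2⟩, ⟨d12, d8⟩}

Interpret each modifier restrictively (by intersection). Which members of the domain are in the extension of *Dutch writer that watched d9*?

⟦that watched d9⟧ = {x : ⟨x, d9⟩ ∈ ⟦watched⟧} = {d3, d4, d5, d6, d8, d10, d11}
⟦writer⟧ = {d3, d5, d7, d8, d10, d12}
… ∩ ⟦that watched d9⟧ = {d3, d5, d7, d8, d10, d12} ∩ {d3, d4, d5, d6, d8, d10, d11} = {d3, d5, d8, d10}
… ∩ ⟦Dutch⟧ = {d3, d5, d8, d10} ∩ {d1, d3, d5, d6, d11} = {d3, d5}
So ⟦Dutch writer that watched d9⟧ = {d3, d5}.

{d3, d5}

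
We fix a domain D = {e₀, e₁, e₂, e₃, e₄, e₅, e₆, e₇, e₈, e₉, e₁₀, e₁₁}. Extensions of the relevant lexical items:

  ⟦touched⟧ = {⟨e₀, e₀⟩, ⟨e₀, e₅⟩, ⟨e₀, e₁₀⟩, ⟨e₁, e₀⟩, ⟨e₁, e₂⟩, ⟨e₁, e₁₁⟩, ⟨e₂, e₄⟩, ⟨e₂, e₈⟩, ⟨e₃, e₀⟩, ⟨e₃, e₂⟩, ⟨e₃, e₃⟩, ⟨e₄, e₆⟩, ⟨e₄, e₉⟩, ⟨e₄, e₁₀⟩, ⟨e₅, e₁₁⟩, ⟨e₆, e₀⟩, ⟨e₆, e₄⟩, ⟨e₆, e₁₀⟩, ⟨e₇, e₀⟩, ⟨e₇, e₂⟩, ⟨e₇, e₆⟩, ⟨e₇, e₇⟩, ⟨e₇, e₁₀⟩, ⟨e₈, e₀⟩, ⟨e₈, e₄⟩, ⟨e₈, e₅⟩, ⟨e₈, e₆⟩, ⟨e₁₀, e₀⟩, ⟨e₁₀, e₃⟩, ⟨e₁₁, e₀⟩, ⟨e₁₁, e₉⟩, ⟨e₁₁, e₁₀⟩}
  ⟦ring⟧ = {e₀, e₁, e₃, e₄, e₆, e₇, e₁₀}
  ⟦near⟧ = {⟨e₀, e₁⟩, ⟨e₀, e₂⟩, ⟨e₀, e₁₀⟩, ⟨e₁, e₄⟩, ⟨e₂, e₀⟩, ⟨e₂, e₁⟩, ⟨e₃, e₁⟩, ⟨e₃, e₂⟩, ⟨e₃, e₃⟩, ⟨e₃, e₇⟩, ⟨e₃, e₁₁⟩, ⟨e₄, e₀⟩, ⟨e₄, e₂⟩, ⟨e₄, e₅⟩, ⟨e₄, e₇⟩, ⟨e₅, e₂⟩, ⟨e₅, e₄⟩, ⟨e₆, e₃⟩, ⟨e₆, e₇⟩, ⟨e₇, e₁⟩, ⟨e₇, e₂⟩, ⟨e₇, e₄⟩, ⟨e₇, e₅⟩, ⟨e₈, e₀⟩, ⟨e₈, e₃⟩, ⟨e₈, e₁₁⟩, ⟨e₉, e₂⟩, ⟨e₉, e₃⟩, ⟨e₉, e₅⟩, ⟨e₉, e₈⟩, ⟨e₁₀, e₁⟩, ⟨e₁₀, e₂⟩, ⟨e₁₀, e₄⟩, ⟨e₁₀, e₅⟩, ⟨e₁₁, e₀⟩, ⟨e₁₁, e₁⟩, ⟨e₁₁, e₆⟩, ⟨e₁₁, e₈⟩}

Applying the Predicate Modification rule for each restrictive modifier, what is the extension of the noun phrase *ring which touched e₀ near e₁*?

⟦which touched e₀⟧ = {x : ⟨x, e₀⟩ ∈ ⟦touched⟧} = {e₀, e₁, e₃, e₆, e₇, e₈, e₁₀, e₁₁}
⟦near e₁⟧ = {x : ⟨x, e₁⟩ ∈ ⟦near⟧} = {e₀, e₂, e₃, e₇, e₁₀, e₁₁}
⟦ring⟧ = {e₀, e₁, e₃, e₄, e₆, e₇, e₁₀}
… ∩ ⟦which touched e₀⟧ = {e₀, e₁, e₃, e₄, e₆, e₇, e₁₀} ∩ {e₀, e₁, e₃, e₆, e₇, e₈, e₁₀, e₁₁} = {e₀, e₁, e₃, e₆, e₇, e₁₀}
… ∩ ⟦near e₁⟧ = {e₀, e₁, e₃, e₆, e₇, e₁₀} ∩ {e₀, e₂, e₃, e₇, e₁₀, e₁₁} = {e₀, e₃, e₇, e₁₀}
So ⟦ring which touched e₀ near e₁⟧ = {e₀, e₃, e₇, e₁₀}.

{e₀, e₃, e₇, e₁₀}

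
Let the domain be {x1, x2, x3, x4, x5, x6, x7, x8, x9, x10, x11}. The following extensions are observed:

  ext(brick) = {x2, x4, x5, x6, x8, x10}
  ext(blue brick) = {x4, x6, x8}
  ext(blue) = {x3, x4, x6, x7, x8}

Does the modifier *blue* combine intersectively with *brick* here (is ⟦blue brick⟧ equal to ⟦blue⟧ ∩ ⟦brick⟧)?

⟦blue⟧ ∩ ⟦brick⟧ = {x3, x4, x6, x7, x8} ∩ {x2, x4, x5, x6, x8, x10} = {x4, x6, x8}
Observed ⟦blue brick⟧ = {x4, x6, x8}.
These coincide, so the modifier is intersective here.

yes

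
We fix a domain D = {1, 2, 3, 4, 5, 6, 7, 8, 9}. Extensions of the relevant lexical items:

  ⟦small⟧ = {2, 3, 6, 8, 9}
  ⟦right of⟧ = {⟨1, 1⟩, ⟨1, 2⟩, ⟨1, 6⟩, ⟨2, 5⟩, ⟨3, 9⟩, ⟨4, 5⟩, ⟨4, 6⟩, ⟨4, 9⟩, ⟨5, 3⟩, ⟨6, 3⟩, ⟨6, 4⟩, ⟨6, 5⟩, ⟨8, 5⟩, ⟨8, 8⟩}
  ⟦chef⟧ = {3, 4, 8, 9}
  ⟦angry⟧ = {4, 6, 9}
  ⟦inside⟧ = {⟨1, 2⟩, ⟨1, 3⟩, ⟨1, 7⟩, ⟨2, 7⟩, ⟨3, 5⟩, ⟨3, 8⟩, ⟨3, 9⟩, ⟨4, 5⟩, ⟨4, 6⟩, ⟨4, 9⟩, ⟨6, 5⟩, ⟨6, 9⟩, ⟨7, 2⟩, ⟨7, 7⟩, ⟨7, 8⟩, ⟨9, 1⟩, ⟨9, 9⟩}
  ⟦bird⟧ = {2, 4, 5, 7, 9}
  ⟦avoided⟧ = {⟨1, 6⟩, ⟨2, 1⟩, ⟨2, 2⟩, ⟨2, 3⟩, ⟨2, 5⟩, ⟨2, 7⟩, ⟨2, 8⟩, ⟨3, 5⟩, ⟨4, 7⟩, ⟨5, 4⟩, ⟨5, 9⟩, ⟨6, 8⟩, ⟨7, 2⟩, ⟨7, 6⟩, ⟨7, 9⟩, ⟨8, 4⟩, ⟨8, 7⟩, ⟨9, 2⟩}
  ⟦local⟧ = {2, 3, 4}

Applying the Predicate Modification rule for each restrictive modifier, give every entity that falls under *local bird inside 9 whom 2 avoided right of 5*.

{ }

⟦inside 9⟧ = {x : ⟨x, 9⟩ ∈ ⟦inside⟧} = {3, 4, 6, 9}
⟦whom 2 avoided⟧ = {x : ⟨2, x⟩ ∈ ⟦avoided⟧} = {1, 2, 3, 5, 7, 8}
⟦right of 5⟧ = {x : ⟨x, 5⟩ ∈ ⟦right of⟧} = {2, 4, 6, 8}
⟦bird⟧ = {2, 4, 5, 7, 9}
… ∩ ⟦inside 9⟧ = {2, 4, 5, 7, 9} ∩ {3, 4, 6, 9} = {4, 9}
… ∩ ⟦whom 2 avoided⟧ = {4, 9} ∩ {1, 2, 3, 5, 7, 8} = ∅
… ∩ ⟦right of 5⟧ = ∅ ∩ {2, 4, 6, 8} = ∅
… ∩ ⟦local⟧ = ∅ ∩ {2, 3, 4} = ∅
So ⟦local bird inside 9 whom 2 avoided right of 5⟧ = { }.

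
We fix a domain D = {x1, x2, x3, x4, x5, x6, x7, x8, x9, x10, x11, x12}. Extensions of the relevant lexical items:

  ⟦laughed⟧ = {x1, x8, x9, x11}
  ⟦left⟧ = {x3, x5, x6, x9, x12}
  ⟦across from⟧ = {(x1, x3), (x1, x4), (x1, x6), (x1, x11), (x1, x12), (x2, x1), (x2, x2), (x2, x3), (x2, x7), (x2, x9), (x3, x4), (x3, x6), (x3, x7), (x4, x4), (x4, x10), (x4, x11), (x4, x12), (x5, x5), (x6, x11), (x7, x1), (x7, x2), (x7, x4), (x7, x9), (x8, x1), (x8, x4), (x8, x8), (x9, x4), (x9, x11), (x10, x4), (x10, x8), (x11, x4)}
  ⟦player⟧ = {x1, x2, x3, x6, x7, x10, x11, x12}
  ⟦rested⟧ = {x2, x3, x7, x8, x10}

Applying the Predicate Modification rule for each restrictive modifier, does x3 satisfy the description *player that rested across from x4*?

yes

⟦that rested⟧ = ⟦rested⟧ = {x2, x3, x7, x8, x10}
⟦across from x4⟧ = {x : ⟨x, x4⟩ ∈ ⟦across from⟧} = {x1, x3, x4, x7, x8, x9, x10, x11}
⟦player⟧ = {x1, x2, x3, x6, x7, x10, x11, x12}
… ∩ ⟦that rested⟧ = {x1, x2, x3, x6, x7, x10, x11, x12} ∩ {x2, x3, x7, x8, x10} = {x2, x3, x7, x10}
… ∩ ⟦across from x4⟧ = {x2, x3, x7, x10} ∩ {x1, x3, x4, x7, x8, x9, x10, x11} = {x3, x7, x10}
⟦player that rested across from x4⟧ = {x3, x7, x10}; x3 ∈ this set.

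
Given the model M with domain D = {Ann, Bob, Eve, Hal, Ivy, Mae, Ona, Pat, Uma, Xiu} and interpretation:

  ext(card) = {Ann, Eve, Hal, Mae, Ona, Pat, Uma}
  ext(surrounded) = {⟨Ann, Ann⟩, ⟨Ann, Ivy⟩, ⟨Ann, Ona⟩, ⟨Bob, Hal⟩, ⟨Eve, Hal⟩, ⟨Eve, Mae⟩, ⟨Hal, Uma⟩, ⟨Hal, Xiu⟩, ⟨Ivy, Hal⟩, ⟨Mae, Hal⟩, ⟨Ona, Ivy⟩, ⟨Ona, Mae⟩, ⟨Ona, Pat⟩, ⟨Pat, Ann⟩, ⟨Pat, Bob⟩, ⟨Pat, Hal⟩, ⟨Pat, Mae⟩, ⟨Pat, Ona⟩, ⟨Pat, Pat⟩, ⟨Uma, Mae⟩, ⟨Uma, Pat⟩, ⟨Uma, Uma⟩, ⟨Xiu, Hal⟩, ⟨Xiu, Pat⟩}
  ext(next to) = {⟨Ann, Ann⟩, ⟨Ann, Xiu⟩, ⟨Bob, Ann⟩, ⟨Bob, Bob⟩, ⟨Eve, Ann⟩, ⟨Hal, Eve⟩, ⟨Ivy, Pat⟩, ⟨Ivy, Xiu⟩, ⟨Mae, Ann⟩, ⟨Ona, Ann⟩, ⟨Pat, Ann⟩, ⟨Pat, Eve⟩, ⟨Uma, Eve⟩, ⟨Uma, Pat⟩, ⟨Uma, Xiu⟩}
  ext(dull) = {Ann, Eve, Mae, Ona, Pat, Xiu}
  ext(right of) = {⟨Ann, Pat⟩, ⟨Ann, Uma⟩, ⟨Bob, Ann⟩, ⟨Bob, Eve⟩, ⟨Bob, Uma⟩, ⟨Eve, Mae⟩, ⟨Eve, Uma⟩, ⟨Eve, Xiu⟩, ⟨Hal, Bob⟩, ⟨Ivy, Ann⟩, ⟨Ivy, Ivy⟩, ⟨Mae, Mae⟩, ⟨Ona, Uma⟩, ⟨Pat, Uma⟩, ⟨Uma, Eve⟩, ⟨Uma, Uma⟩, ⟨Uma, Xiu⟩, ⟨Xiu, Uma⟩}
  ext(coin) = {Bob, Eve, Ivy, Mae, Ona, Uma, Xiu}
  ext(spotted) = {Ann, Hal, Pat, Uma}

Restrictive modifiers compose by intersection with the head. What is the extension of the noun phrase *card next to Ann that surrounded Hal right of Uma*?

⟦next to Ann⟧ = {x : ⟨x, Ann⟩ ∈ ⟦next to⟧} = {Ann, Bob, Eve, Mae, Ona, Pat}
⟦that surrounded Hal⟧ = {x : ⟨x, Hal⟩ ∈ ⟦surrounded⟧} = {Bob, Eve, Ivy, Mae, Pat, Xiu}
⟦right of Uma⟧ = {x : ⟨x, Uma⟩ ∈ ⟦right of⟧} = {Ann, Bob, Eve, Ona, Pat, Uma, Xiu}
⟦card⟧ = {Ann, Eve, Hal, Mae, Ona, Pat, Uma}
… ∩ ⟦next to Ann⟧ = {Ann, Eve, Hal, Mae, Ona, Pat, Uma} ∩ {Ann, Bob, Eve, Mae, Ona, Pat} = {Ann, Eve, Mae, Ona, Pat}
… ∩ ⟦that surrounded Hal⟧ = {Ann, Eve, Mae, Ona, Pat} ∩ {Bob, Eve, Ivy, Mae, Pat, Xiu} = {Eve, Mae, Pat}
… ∩ ⟦right of Uma⟧ = {Eve, Mae, Pat} ∩ {Ann, Bob, Eve, Ona, Pat, Uma, Xiu} = {Eve, Pat}
So ⟦card next to Ann that surrounded Hal right of Uma⟧ = {Eve, Pat}.

{Eve, Pat}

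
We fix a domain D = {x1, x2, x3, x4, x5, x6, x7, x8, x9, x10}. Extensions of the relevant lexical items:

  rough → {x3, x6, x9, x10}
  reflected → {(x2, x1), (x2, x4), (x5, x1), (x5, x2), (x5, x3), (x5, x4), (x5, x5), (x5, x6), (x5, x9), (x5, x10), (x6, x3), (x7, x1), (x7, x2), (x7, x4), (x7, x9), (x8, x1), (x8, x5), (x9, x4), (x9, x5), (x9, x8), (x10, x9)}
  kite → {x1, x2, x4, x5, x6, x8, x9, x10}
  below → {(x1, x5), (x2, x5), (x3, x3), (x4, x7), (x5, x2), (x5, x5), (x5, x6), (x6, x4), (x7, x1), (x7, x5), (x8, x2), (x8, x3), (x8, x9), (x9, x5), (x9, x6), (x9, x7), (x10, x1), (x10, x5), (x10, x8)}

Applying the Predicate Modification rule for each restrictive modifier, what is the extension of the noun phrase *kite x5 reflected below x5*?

⟦x5 reflected⟧ = {x : ⟨x5, x⟩ ∈ ⟦reflected⟧} = {x1, x2, x3, x4, x5, x6, x9, x10}
⟦below x5⟧ = {x : ⟨x, x5⟩ ∈ ⟦below⟧} = {x1, x2, x5, x7, x9, x10}
⟦kite⟧ = {x1, x2, x4, x5, x6, x8, x9, x10}
… ∩ ⟦x5 reflected⟧ = {x1, x2, x4, x5, x6, x8, x9, x10} ∩ {x1, x2, x3, x4, x5, x6, x9, x10} = {x1, x2, x4, x5, x6, x9, x10}
… ∩ ⟦below x5⟧ = {x1, x2, x4, x5, x6, x9, x10} ∩ {x1, x2, x5, x7, x9, x10} = {x1, x2, x5, x9, x10}
So ⟦kite x5 reflected below x5⟧ = {x1, x2, x5, x9, x10}.

{x1, x2, x5, x9, x10}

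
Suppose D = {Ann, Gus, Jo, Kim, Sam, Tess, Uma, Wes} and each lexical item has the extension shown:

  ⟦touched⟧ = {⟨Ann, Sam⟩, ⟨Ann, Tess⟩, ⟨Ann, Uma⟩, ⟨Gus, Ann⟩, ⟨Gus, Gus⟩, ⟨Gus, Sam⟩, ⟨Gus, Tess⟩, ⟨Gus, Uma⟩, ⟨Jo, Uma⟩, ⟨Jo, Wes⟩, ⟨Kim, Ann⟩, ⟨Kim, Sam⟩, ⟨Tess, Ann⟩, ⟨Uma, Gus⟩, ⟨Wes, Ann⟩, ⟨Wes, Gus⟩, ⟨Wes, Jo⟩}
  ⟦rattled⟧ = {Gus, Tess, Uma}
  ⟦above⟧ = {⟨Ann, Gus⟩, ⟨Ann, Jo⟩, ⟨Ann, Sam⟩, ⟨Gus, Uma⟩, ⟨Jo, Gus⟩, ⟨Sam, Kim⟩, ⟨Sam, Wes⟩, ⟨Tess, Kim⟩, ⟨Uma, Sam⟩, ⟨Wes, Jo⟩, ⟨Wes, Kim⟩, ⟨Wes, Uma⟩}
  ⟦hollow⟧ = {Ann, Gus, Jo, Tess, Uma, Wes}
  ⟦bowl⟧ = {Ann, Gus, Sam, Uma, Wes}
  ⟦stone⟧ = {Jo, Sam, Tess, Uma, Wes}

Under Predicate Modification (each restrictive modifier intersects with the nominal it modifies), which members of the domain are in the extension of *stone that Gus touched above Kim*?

{Sam, Tess}

⟦that Gus touched⟧ = {x : ⟨Gus, x⟩ ∈ ⟦touched⟧} = {Ann, Gus, Sam, Tess, Uma}
⟦above Kim⟧ = {x : ⟨x, Kim⟩ ∈ ⟦above⟧} = {Sam, Tess, Wes}
⟦stone⟧ = {Jo, Sam, Tess, Uma, Wes}
… ∩ ⟦that Gus touched⟧ = {Jo, Sam, Tess, Uma, Wes} ∩ {Ann, Gus, Sam, Tess, Uma} = {Sam, Tess, Uma}
… ∩ ⟦above Kim⟧ = {Sam, Tess, Uma} ∩ {Sam, Tess, Wes} = {Sam, Tess}
So ⟦stone that Gus touched above Kim⟧ = {Sam, Tess}.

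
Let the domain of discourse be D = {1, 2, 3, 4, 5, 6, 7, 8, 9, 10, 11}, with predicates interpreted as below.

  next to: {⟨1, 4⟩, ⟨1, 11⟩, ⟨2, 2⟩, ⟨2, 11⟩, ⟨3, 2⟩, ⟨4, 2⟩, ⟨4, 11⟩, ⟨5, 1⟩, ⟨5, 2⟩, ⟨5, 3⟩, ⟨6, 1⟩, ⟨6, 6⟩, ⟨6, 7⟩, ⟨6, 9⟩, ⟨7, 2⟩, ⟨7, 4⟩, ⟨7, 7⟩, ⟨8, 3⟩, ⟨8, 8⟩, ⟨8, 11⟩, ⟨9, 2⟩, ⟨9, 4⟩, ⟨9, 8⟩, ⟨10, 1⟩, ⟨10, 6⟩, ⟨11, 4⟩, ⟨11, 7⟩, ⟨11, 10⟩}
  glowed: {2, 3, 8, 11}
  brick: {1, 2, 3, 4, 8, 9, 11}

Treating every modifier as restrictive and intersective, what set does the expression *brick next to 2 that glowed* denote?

{2, 3}

⟦next to 2⟧ = {x : ⟨x, 2⟩ ∈ ⟦next to⟧} = {2, 3, 4, 5, 7, 9}
⟦that glowed⟧ = ⟦glowed⟧ = {2, 3, 8, 11}
⟦brick⟧ = {1, 2, 3, 4, 8, 9, 11}
… ∩ ⟦next to 2⟧ = {1, 2, 3, 4, 8, 9, 11} ∩ {2, 3, 4, 5, 7, 9} = {2, 3, 4, 9}
… ∩ ⟦that glowed⟧ = {2, 3, 4, 9} ∩ {2, 3, 8, 11} = {2, 3}
So ⟦brick next to 2 that glowed⟧ = {2, 3}.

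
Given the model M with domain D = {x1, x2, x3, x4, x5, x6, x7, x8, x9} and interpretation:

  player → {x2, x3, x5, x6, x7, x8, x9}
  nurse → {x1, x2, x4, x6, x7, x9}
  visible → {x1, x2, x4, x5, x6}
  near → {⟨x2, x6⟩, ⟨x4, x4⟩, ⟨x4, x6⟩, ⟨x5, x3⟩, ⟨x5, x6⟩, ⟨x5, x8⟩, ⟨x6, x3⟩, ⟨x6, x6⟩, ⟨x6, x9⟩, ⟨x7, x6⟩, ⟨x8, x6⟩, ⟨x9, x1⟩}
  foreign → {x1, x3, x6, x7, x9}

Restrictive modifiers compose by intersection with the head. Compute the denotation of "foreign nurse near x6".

⟦near x6⟧ = {x : ⟨x, x6⟩ ∈ ⟦near⟧} = {x2, x4, x5, x6, x7, x8}
⟦nurse⟧ = {x1, x2, x4, x6, x7, x9}
… ∩ ⟦near x6⟧ = {x1, x2, x4, x6, x7, x9} ∩ {x2, x4, x5, x6, x7, x8} = {x2, x4, x6, x7}
… ∩ ⟦foreign⟧ = {x2, x4, x6, x7} ∩ {x1, x3, x6, x7, x9} = {x6, x7}
So ⟦foreign nurse near x6⟧ = {x6, x7}.

{x6, x7}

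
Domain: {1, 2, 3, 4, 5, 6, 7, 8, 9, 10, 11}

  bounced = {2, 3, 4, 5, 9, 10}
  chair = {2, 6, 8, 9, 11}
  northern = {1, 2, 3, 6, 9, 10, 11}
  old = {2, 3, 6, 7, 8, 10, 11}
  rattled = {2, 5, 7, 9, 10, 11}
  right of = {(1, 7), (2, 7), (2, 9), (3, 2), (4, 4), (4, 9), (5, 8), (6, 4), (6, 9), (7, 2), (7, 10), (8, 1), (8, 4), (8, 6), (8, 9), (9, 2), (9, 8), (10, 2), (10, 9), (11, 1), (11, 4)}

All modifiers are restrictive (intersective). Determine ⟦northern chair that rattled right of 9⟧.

⟦that rattled⟧ = ⟦rattled⟧ = {2, 5, 7, 9, 10, 11}
⟦right of 9⟧ = {x : ⟨x, 9⟩ ∈ ⟦right of⟧} = {2, 4, 6, 8, 10}
⟦chair⟧ = {2, 6, 8, 9, 11}
… ∩ ⟦that rattled⟧ = {2, 6, 8, 9, 11} ∩ {2, 5, 7, 9, 10, 11} = {2, 9, 11}
… ∩ ⟦right of 9⟧ = {2, 9, 11} ∩ {2, 4, 6, 8, 10} = {2}
… ∩ ⟦northern⟧ = {2} ∩ {1, 2, 3, 6, 9, 10, 11} = {2}
So ⟦northern chair that rattled right of 9⟧ = {2}.

{2}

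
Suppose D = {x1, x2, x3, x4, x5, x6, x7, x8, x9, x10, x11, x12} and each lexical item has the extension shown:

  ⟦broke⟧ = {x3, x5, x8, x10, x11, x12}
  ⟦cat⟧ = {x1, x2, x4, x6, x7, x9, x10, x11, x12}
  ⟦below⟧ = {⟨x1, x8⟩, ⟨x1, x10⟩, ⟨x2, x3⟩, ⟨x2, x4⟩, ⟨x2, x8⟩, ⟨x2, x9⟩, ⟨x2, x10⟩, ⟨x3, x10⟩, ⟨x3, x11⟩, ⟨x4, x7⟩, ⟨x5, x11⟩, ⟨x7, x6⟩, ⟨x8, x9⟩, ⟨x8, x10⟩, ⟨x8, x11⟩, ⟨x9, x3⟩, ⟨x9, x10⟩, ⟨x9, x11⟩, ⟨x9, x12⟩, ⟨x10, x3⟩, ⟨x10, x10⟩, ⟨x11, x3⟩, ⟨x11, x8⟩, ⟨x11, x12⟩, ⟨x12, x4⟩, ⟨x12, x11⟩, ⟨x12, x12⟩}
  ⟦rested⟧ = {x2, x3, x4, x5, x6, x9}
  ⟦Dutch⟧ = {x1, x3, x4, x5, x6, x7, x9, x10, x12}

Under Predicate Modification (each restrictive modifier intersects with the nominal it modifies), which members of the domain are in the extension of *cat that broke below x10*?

⟦that broke⟧ = ⟦broke⟧ = {x3, x5, x8, x10, x11, x12}
⟦below x10⟧ = {x : ⟨x, x10⟩ ∈ ⟦below⟧} = {x1, x2, x3, x8, x9, x10}
⟦cat⟧ = {x1, x2, x4, x6, x7, x9, x10, x11, x12}
… ∩ ⟦that broke⟧ = {x1, x2, x4, x6, x7, x9, x10, x11, x12} ∩ {x3, x5, x8, x10, x11, x12} = {x10, x11, x12}
… ∩ ⟦below x10⟧ = {x10, x11, x12} ∩ {x1, x2, x3, x8, x9, x10} = {x10}
So ⟦cat that broke below x10⟧ = {x10}.

{x10}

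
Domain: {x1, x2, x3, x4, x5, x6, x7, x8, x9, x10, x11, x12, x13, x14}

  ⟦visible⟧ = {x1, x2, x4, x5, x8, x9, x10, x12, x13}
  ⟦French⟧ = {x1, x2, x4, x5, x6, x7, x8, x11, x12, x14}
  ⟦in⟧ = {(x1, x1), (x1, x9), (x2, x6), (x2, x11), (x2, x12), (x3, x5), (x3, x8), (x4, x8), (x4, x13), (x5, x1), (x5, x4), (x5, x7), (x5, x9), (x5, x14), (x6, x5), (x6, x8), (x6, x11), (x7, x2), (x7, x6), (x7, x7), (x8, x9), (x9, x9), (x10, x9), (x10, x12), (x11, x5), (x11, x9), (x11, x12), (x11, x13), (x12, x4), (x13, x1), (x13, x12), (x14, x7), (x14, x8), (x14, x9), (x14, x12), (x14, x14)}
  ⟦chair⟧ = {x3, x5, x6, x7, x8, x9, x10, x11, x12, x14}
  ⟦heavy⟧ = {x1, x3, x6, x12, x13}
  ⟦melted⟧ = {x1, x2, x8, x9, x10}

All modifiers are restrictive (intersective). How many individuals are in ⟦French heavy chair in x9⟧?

0

⟦in x9⟧ = {x : ⟨x, x9⟩ ∈ ⟦in⟧} = {x1, x5, x8, x9, x10, x11, x14}
⟦chair⟧ = {x3, x5, x6, x7, x8, x9, x10, x11, x12, x14}
… ∩ ⟦in x9⟧ = {x3, x5, x6, x7, x8, x9, x10, x11, x12, x14} ∩ {x1, x5, x8, x9, x10, x11, x14} = {x5, x8, x9, x10, x11, x14}
… ∩ ⟦French⟧ = {x5, x8, x9, x10, x11, x14} ∩ {x1, x2, x4, x5, x6, x7, x8, x11, x12, x14} = {x5, x8, x11, x14}
… ∩ ⟦heavy⟧ = {x5, x8, x11, x14} ∩ {x1, x3, x6, x12, x13} = ∅
⟦French heavy chair in x9⟧ = ∅, so the cardinality is 0.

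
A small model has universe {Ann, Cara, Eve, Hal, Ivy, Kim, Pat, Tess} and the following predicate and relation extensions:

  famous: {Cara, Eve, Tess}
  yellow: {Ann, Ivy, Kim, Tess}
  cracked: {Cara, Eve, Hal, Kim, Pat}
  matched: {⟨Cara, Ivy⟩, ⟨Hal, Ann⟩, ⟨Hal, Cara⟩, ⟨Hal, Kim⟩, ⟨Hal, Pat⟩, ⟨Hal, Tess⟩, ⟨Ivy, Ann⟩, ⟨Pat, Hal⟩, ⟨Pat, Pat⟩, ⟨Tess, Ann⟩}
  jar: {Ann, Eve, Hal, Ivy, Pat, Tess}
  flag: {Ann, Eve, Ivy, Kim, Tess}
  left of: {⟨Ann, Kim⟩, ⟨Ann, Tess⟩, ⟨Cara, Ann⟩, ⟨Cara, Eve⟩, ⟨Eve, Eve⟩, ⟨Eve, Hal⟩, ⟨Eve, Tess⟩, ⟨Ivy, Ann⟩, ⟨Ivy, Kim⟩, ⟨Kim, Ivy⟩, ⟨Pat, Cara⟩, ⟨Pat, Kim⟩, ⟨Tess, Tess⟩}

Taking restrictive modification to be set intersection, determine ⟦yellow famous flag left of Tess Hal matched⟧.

{Tess}

⟦left of Tess⟧ = {x : ⟨x, Tess⟩ ∈ ⟦left of⟧} = {Ann, Eve, Tess}
⟦Hal matched⟧ = {x : ⟨Hal, x⟩ ∈ ⟦matched⟧} = {Ann, Cara, Kim, Pat, Tess}
⟦flag⟧ = {Ann, Eve, Ivy, Kim, Tess}
… ∩ ⟦left of Tess⟧ = {Ann, Eve, Ivy, Kim, Tess} ∩ {Ann, Eve, Tess} = {Ann, Eve, Tess}
… ∩ ⟦Hal matched⟧ = {Ann, Eve, Tess} ∩ {Ann, Cara, Kim, Pat, Tess} = {Ann, Tess}
… ∩ ⟦yellow⟧ = {Ann, Tess} ∩ {Ann, Ivy, Kim, Tess} = {Ann, Tess}
… ∩ ⟦famous⟧ = {Ann, Tess} ∩ {Cara, Eve, Tess} = {Tess}
So ⟦yellow famous flag left of Tess Hal matched⟧ = {Tess}.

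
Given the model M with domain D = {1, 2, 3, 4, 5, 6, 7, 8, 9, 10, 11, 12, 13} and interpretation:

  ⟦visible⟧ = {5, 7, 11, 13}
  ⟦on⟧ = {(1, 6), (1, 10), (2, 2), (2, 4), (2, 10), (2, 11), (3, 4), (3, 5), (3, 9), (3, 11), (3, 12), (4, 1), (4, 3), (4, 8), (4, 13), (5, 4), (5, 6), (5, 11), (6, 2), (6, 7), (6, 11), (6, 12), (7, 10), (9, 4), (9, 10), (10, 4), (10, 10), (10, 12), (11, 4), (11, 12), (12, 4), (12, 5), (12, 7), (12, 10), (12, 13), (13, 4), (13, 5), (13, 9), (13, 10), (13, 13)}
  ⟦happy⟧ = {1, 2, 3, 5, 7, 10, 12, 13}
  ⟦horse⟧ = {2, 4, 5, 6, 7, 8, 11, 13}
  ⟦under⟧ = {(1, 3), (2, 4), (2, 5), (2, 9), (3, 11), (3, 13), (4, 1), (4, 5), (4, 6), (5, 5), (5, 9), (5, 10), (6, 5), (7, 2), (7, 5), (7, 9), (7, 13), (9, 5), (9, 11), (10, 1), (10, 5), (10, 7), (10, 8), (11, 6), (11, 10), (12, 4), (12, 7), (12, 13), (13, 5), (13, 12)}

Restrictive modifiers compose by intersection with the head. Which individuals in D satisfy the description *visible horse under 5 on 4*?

⟦under 5⟧ = {x : ⟨x, 5⟩ ∈ ⟦under⟧} = {2, 4, 5, 6, 7, 9, 10, 13}
⟦on 4⟧ = {x : ⟨x, 4⟩ ∈ ⟦on⟧} = {2, 3, 5, 9, 10, 11, 12, 13}
⟦horse⟧ = {2, 4, 5, 6, 7, 8, 11, 13}
… ∩ ⟦under 5⟧ = {2, 4, 5, 6, 7, 8, 11, 13} ∩ {2, 4, 5, 6, 7, 9, 10, 13} = {2, 4, 5, 6, 7, 13}
… ∩ ⟦on 4⟧ = {2, 4, 5, 6, 7, 13} ∩ {2, 3, 5, 9, 10, 11, 12, 13} = {2, 5, 13}
… ∩ ⟦visible⟧ = {2, 5, 13} ∩ {5, 7, 11, 13} = {5, 13}
So ⟦visible horse under 5 on 4⟧ = {5, 13}.

{5, 13}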